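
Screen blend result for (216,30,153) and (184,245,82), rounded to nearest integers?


Screen: C = 255 - (255-A)×(255-B)/255, rounded to nearest integer
R: 255 - (255-216)×(255-184)/255 = 255 - 2769/255 ≈ 255 - 10.859 = 244.141 → 244
G: 255 - (255-30)×(255-245)/255 = 255 - 2250/255 ≈ 255 - 8.824 = 246.176 → 246
B: 255 - (255-153)×(255-82)/255 = 255 - 17646/255 ≈ 255 - 69.200 = 185.800 → 186
= RGB(244, 246, 186)


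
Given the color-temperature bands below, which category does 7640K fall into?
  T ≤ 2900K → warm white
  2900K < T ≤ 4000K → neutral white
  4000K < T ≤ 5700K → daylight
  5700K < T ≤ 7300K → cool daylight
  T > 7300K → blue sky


Temperature: 7640K
7640K > 7300K → blue sky
Classification: blue sky


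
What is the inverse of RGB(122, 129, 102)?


Invert: (255-R, 255-G, 255-B)
R: 255-122 = 133
G: 255-129 = 126
B: 255-102 = 153
= RGB(133, 126, 153)


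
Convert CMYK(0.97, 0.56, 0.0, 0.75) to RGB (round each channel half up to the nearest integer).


R = 255 × (1-C) × (1-K) = 255 × 0.03 × 0.25 = 1.9125 → 2
G = 255 × (1-M) × (1-K) = 255 × 0.44 × 0.25 = 28.05 → 28
B = 255 × (1-Y) × (1-K) = 255 × 1.00 × 0.25 = 63.75 → 64
= RGB(2, 28, 64)


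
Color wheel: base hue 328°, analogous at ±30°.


Base hue: 328°
Left analog: (328 - 30) mod 360 = 298°
Right analog: (328 + 30) mod 360 = 358°
Analogous hues = 298° and 358°


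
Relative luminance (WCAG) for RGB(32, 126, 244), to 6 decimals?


Linearize each channel (sRGB transfer function): c = v/255; c_lin = c/12.92 if c ≤ 0.04045, else ((c+0.055)/1.055)^2.4
  R: 32/255 ≈ 0.125490 > 0.04045 → ((0.125490+0.055)/1.055)^2.4 ≈ 0.014444
  G: 126/255 ≈ 0.494118 > 0.04045 → ((0.494118+0.055)/1.055)^2.4 ≈ 0.208637
  B: 244/255 ≈ 0.956863 > 0.04045 → ((0.956863+0.055)/1.055)^2.4 ≈ 0.904661
R_lin = 0.014444, G_lin = 0.208637, B_lin = 0.904661
L = 0.2126×R + 0.7152×G + 0.0722×B
L = 0.2126×0.014444 + 0.7152×0.208637 + 0.0722×0.904661
L ≈ 0.217604


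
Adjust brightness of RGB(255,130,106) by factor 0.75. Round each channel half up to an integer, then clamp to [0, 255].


Multiply each channel by 0.75, round half up, clamp to [0, 255]
R: 255×0.75 = 191.25 → round → 191
G: 130×0.75 = 97.5 → round → 98
B: 106×0.75 = 79.5 → round → 80
= RGB(191, 98, 80)


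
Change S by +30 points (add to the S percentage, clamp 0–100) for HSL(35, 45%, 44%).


Original S = 45%
Adjustment = +30 percentage points
New S = 45 + (30) = 75
Clamp to [0, 100] → 75
= HSL(35°, 75%, 44%)


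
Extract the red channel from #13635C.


Color: #13635C
R = 13 = 19
G = 63 = 99
B = 5C = 92
Red = 19


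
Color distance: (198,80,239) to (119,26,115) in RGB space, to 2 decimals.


d = √[(R₁-R₂)² + (G₁-G₂)² + (B₁-B₂)²]
d = √[(198-119)² + (80-26)² + (239-115)²]
d = √[6241 + 2916 + 15376]
d = √24533
d ≈ 156.63


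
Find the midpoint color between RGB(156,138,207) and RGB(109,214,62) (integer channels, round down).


Midpoint: each channel = ⌊(C₁+C₂)/2⌋
R: ⌊(156+109)/2⌋ = 132
G: ⌊(138+214)/2⌋ = 176
B: ⌊(207+62)/2⌋ = 134
= RGB(132, 176, 134)


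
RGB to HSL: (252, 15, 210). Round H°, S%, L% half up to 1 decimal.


Normalize: R'=252/255≈0.9882, G'=15/255≈0.0588, B'=210/255≈0.8235
Max=252/255, Min=15/255, Δ=Max-Min=237/255
L = (Max+Min)/2 = (252+15)/510 = 267/510 = 0.52352… → L = 52.4%
L > 0.5 → S = Δ/(2-Max-Min) = 237/(510-252-15) = 237/243 = 0.97530… → S = 97.5%
(the 1/255 factors cancel in S and H, so raw channel differences can be used)
Max is R' → H = 60 × (((G-B)/Δ) mod 6) = 60 × (((15-210)/237) mod 6)
  (-195)/237 = -0.8227…; negative, so add 6 → 5.1772…
  H = 60 × 5.1772… = 310.632…° → H = 310.6°
= HSL(310.6°, 97.5%, 52.4%)


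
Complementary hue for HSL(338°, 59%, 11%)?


Complement = opposite side of color wheel = hue + 180°
H' = (338 + 180) mod 360 = 158°
S and L unchanged.
= HSL(158°, 59%, 11%)


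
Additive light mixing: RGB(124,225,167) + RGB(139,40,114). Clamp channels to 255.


Additive: each channel = min(255, C₁+C₂)
R: 124+139 = 263 → 255
G: 225+40 = 265 → 255
B: 167+114 = 281 → 255
= RGB(255, 255, 255)


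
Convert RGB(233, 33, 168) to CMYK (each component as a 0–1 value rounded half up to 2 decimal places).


R'=233/255≈0.9137, G'=33/255≈0.1294, B'=168/255≈0.6588
K = 1 - max(R',G',B') = 1 - 233/255 = 22/255 = 0.08627… → 0.09
(1-R'-K)/(1-K) simplifies to (max-R)/max with max = 233:
C = (233-233)/233 = 0/233 = 0 → 0.00
M = (233-33)/233 = 200/233 = 0.85836… → 0.86
Y = (233-168)/233 = 65/233 = 0.27896… → 0.28
= CMYK(0.00, 0.86, 0.28, 0.09)


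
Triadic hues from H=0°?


Triadic: equally spaced at 120° intervals
H1 = 0°
H2 = (0 + 120) mod 360 = 120°
H3 = (0 + 240) mod 360 = 240°
Triadic = 0°, 120°, 240°


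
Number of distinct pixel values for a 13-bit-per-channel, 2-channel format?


Total bits = 13 bits/channel × 2 channels = 26 bits
Distinct pixel values = 2^26
= 67,108,864 pixel values


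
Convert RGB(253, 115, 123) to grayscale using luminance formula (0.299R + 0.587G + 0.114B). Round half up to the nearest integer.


Gray = 0.299×R + 0.587×G + 0.114×B
Gray = 0.299×253 + 0.587×115 + 0.114×123
Gray = 75.647 + 67.505 + 14.022
Gray = 157.174 → round half up → 157
Gray = 157


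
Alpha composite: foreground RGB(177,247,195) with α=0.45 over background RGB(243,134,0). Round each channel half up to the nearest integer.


C = α×F + (1-α)×B, with 1-α = 0.55
R: 0.45×177 + 0.55×243 = 79.65 + 133.65 = 213.30 → 213
G: 0.45×247 + 0.55×134 = 111.15 + 73.70 = 184.85 → 185
B: 0.45×195 + 0.55×0 = 87.75 + 0.00 = 87.75 → 88
= RGB(213, 185, 88)


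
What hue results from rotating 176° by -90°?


New hue = (H + rotation) mod 360
New hue = (176 -90) mod 360
= 86 mod 360
= 86°


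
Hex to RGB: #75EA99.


75 → 117 (R)
EA → 234 (G)
99 → 153 (B)
= RGB(117, 234, 153)


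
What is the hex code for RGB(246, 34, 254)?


R = 246 → F6 (hex)
G = 34 → 22 (hex)
B = 254 → FE (hex)
Hex = #F622FE


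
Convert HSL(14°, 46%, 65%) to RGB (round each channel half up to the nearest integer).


H=14°, S=0.46, L=0.65
C = (1-|2L-1|)×S = (1-|0.30|)×0.46 = 0.322
H' = H/60 = 14/60 ≈ 0.2333; X = C×(1-|H' mod 2 - 1|) ≈ 0.0751
m = L - C/2 = 0.65 - 0.161 = 0.489
Sector ⌊H'⌋ = 0 → (R',G',B') = (0.322, ≈0.0751, 0.0)
RGB = ((R'+m)×255, (G'+m)×255, (B'+m)×255) = (206.805, 143.854, 124.695)
Round half up → RGB(207, 144, 125)


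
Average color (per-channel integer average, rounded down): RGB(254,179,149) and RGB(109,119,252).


Midpoint: each channel = ⌊(C₁+C₂)/2⌋
R: ⌊(254+109)/2⌋ = 181
G: ⌊(179+119)/2⌋ = 149
B: ⌊(149+252)/2⌋ = 200
= RGB(181, 149, 200)


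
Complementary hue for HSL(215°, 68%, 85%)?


Complement = opposite side of color wheel = hue + 180°
H' = (215 + 180) mod 360 = 35°
S and L unchanged.
= HSL(35°, 68%, 85%)


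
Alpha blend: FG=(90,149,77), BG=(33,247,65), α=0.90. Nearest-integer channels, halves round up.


C = α×F + (1-α)×B, with 1-α = 0.10
R: 0.90×90 + 0.10×33 = 81.00 + 3.30 = 84.30 → 84
G: 0.90×149 + 0.10×247 = 134.10 + 24.70 = 158.80 → 159
B: 0.90×77 + 0.10×65 = 69.30 + 6.50 = 75.80 → 76
= RGB(84, 159, 76)


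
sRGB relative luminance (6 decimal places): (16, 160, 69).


Linearize each channel (sRGB transfer function): c = v/255; c_lin = c/12.92 if c ≤ 0.04045, else ((c+0.055)/1.055)^2.4
  R: 16/255 ≈ 0.062745 > 0.04045 → ((0.062745+0.055)/1.055)^2.4 ≈ 0.005182
  G: 160/255 ≈ 0.627451 > 0.04045 → ((0.627451+0.055)/1.055)^2.4 ≈ 0.351533
  B: 69/255 ≈ 0.270588 > 0.04045 → ((0.270588+0.055)/1.055)^2.4 ≈ 0.059511
R_lin = 0.005182, G_lin = 0.351533, B_lin = 0.059511
L = 0.2126×R + 0.7152×G + 0.0722×B
L = 0.2126×0.005182 + 0.7152×0.351533 + 0.0722×0.059511
L ≈ 0.256814


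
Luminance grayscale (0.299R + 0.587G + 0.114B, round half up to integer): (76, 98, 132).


Gray = 0.299×R + 0.587×G + 0.114×B
Gray = 0.299×76 + 0.587×98 + 0.114×132
Gray = 22.724 + 57.526 + 15.048
Gray = 95.298 → round half up → 95
Gray = 95


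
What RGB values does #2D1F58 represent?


2D → 45 (R)
1F → 31 (G)
58 → 88 (B)
= RGB(45, 31, 88)


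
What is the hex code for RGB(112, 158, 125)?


R = 112 → 70 (hex)
G = 158 → 9E (hex)
B = 125 → 7D (hex)
Hex = #709E7D


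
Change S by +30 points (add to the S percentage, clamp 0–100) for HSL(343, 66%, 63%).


Original S = 66%
Adjustment = +30 percentage points
New S = 66 + (30) = 96
Clamp to [0, 100] → 96
= HSL(343°, 96%, 63%)


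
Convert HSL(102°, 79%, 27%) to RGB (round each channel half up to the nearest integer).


H=102°, S=0.79, L=0.27
C = (1-|2L-1|)×S = (1-|-0.46|)×0.79 = 0.4266
H' = H/60 = 102/60 ≈ 1.7000; X = C×(1-|H' mod 2 - 1|) = 0.12798
m = L - C/2 = 0.27 - 0.2133 = 0.0567
Sector ⌊H'⌋ = 1 → (R',G',B') = (0.12798, 0.4266, 0.0)
RGB = ((R'+m)×255, (G'+m)×255, (B'+m)×255) = (47.0934, 123.2415, 14.4585)
Round half up → RGB(47, 123, 14)


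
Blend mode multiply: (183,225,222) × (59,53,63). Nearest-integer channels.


Multiply: C = A×B/255, rounded to nearest integer
R: 183×59/255 = 10797/255 ≈ 42.341 → 42
G: 225×53/255 = 11925/255 ≈ 46.765 → 47
B: 222×63/255 = 13986/255 ≈ 54.847 → 55
= RGB(42, 47, 55)


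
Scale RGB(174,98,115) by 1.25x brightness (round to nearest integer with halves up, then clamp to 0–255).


Multiply each channel by 1.25, round half up, clamp to [0, 255]
R: 174×1.25 = 217.5 → round → 218
G: 98×1.25 = 122.5 → round → 123
B: 115×1.25 = 143.75 → round → 144
= RGB(218, 123, 144)


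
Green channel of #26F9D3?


Color: #26F9D3
R = 26 = 38
G = F9 = 249
B = D3 = 211
Green = 249


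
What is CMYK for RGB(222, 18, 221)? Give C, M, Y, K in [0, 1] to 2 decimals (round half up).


R'=222/255≈0.8706, G'=18/255≈0.0706, B'=221/255≈0.8667
K = 1 - max(R',G',B') = 1 - 222/255 = 33/255 = 0.12941… → 0.13
(1-R'-K)/(1-K) simplifies to (max-R)/max with max = 222:
C = (222-222)/222 = 0/222 = 0 → 0.00
M = (222-18)/222 = 204/222 = 0.91891… → 0.92
Y = (222-221)/222 = 1/222 = 0.00450… → 0.00
= CMYK(0.00, 0.92, 0.00, 0.13)


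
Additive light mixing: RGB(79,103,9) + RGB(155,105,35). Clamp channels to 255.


Additive: each channel = min(255, C₁+C₂)
R: 79+155 = 234 → 234
G: 103+105 = 208 → 208
B: 9+35 = 44 → 44
= RGB(234, 208, 44)


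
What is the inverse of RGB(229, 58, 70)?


Invert: (255-R, 255-G, 255-B)
R: 255-229 = 26
G: 255-58 = 197
B: 255-70 = 185
= RGB(26, 197, 185)


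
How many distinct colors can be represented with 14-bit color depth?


Colors = 2^bits = 2^14
= 16,384 colors


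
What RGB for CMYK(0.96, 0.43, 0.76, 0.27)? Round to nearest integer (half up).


R = 255 × (1-C) × (1-K) = 255 × 0.04 × 0.73 = 7.446 → 7
G = 255 × (1-M) × (1-K) = 255 × 0.57 × 0.73 = 106.1055 → 106
B = 255 × (1-Y) × (1-K) = 255 × 0.24 × 0.73 = 44.676 → 45
= RGB(7, 106, 45)


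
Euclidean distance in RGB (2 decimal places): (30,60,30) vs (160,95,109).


d = √[(R₁-R₂)² + (G₁-G₂)² + (B₁-B₂)²]
d = √[(30-160)² + (60-95)² + (30-109)²]
d = √[16900 + 1225 + 6241]
d = √24366
d ≈ 156.10


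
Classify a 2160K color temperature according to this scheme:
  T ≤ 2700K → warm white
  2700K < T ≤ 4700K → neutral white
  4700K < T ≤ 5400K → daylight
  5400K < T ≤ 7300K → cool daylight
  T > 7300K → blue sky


Temperature: 2160K
2160K ≤ 2700K → warm white
Classification: warm white


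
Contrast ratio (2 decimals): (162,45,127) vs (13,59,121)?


Linearize each sRGB channel c=v/255: c/12.92 if c ≤ 0.04045 else ((c+0.055)/1.055)^2.4
L = 0.2126×R_lin + 0.7152×G_lin + 0.0722×B_lin
Color 1 (162,45,127):
  R=162: 162/255≈0.6353 > 0.04045 → ((0.6353+0.055)/1.055)^2.4 ≈ 0.36131
  G=45: 45/255≈0.1765 > 0.04045 → ((0.1765+0.055)/1.055)^2.4 ≈ 0.02624
  B=127: 127/255≈0.4980 > 0.04045 → ((0.4980+0.055)/1.055)^2.4 ≈ 0.21223
  L1 = 0.2126×0.36131 + 0.7152×0.02624 + 0.0722×0.21223 ≈ 0.11090
Color 2 (13,59,121):
  R=13: 13/255≈0.0510 > 0.04045 → ((0.0510+0.055)/1.055)^2.4 ≈ 0.00402
  G=59: 59/255≈0.2314 > 0.04045 → ((0.2314+0.055)/1.055)^2.4 ≈ 0.04374
  B=121: 121/255≈0.4745 > 0.04045 → ((0.4745+0.055)/1.055)^2.4 ≈ 0.19120
  L2 = 0.2126×0.00402 + 0.7152×0.04374 + 0.0722×0.19120 ≈ 0.04594
Lighter = 0.11090, Darker = 0.04594
Ratio = (L_lighter + 0.05) / (L_darker + 0.05)
Ratio = (0.11090 + 0.05) / (0.04594 + 0.05) = 0.16090 / 0.09594 ≈ 1.6771
Ratio ≈ 1.68:1


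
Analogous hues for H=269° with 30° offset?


Base hue: 269°
Left analog: (269 - 30) mod 360 = 239°
Right analog: (269 + 30) mod 360 = 299°
Analogous hues = 239° and 299°


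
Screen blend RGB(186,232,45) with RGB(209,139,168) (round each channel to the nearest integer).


Screen: C = 255 - (255-A)×(255-B)/255, rounded to nearest integer
R: 255 - (255-186)×(255-209)/255 = 255 - 3174/255 ≈ 255 - 12.447 = 242.553 → 243
G: 255 - (255-232)×(255-139)/255 = 255 - 2668/255 ≈ 255 - 10.463 = 244.537 → 245
B: 255 - (255-45)×(255-168)/255 = 255 - 18270/255 ≈ 255 - 71.647 = 183.353 → 183
= RGB(243, 245, 183)


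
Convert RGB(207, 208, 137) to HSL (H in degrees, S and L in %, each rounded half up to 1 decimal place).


Normalize: R'=207/255≈0.8118, G'=208/255≈0.8157, B'=137/255≈0.5373
Max=208/255, Min=137/255, Δ=Max-Min=71/255
L = (Max+Min)/2 = (208+137)/510 = 345/510 = 0.67647… → L = 67.6%
L > 0.5 → S = Δ/(2-Max-Min) = 71/(510-208-137) = 71/165 = 0.43030… → S = 43.0%
(the 1/255 factors cancel in S and H, so raw channel differences can be used)
Max is G' → H = 60 × ((B-R)/Δ + 2) = 60 × ((137-207)/71 + 2)
  -70/71 + 2 = -0.9859… + 2 = 1.0140…
  H = 60 × 1.0140… = 60.845…° → H = 60.8°
= HSL(60.8°, 43.0%, 67.6%)


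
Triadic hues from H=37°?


Triadic: equally spaced at 120° intervals
H1 = 37°
H2 = (37 + 120) mod 360 = 157°
H3 = (37 + 240) mod 360 = 277°
Triadic = 37°, 157°, 277°


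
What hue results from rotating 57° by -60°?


New hue = (H + rotation) mod 360
New hue = (57 -60) mod 360
= -3 mod 360
= 357°


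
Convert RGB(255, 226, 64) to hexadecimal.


R = 255 → FF (hex)
G = 226 → E2 (hex)
B = 64 → 40 (hex)
Hex = #FFE240


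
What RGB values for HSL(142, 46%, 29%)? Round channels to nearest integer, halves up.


H=142°, S=0.46, L=0.29
C = (1-|2L-1|)×S = (1-|-0.42|)×0.46 = 0.2668
H' = H/60 = 142/60 ≈ 2.3667; X = C×(1-|H' mod 2 - 1|) ≈ 0.0978
m = L - C/2 = 0.29 - 0.1334 = 0.1566
Sector ⌊H'⌋ = 2 → (R',G',B') = (0.0, 0.2668, ≈0.0978)
RGB = ((R'+m)×255, (G'+m)×255, (B'+m)×255) = (39.933, 107.967, 64.8788)
Round half up → RGB(40, 108, 65)


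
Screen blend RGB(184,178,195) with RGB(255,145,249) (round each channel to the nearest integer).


Screen: C = 255 - (255-A)×(255-B)/255, rounded to nearest integer
R: 255 - (255-184)×(255-255)/255 = 255 - 0/255 ≈ 255 - 0.000 = 255.000 → 255
G: 255 - (255-178)×(255-145)/255 = 255 - 8470/255 ≈ 255 - 33.216 = 221.784 → 222
B: 255 - (255-195)×(255-249)/255 = 255 - 360/255 ≈ 255 - 1.412 = 253.588 → 254
= RGB(255, 222, 254)


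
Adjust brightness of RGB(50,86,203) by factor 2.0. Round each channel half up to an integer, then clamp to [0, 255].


Multiply each channel by 2.0, round half up, clamp to [0, 255]
R: 50×2.0 = 100
G: 86×2.0 = 172
B: 203×2.0 = 406 → clamp → 255
= RGB(100, 172, 255)


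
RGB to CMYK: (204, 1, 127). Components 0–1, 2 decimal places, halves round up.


R'=204/255≈0.8000, G'=1/255≈0.0039, B'=127/255≈0.4980
K = 1 - max(R',G',B') = 1 - 204/255 = 51/255 = 0.2 → 0.20
(1-R'-K)/(1-K) simplifies to (max-R)/max with max = 204:
C = (204-204)/204 = 0/204 = 0 → 0.00
M = (204-1)/204 = 203/204 = 0.99509… → 1.00
Y = (204-127)/204 = 77/204 = 0.37745… → 0.38
= CMYK(0.00, 1.00, 0.38, 0.20)


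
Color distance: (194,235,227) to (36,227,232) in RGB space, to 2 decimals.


d = √[(R₁-R₂)² + (G₁-G₂)² + (B₁-B₂)²]
d = √[(194-36)² + (235-227)² + (227-232)²]
d = √[24964 + 64 + 25]
d = √25053
d ≈ 158.28


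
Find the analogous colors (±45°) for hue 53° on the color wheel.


Base hue: 53°
Left analog: (53 - 45) mod 360 = 8°
Right analog: (53 + 45) mod 360 = 98°
Analogous hues = 8° and 98°


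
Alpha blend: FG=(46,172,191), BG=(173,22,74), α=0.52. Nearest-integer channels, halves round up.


C = α×F + (1-α)×B, with 1-α = 0.48
R: 0.52×46 + 0.48×173 = 23.92 + 83.04 = 106.96 → 107
G: 0.52×172 + 0.48×22 = 89.44 + 10.56 = 100.00 → 100
B: 0.52×191 + 0.48×74 = 99.32 + 35.52 = 134.84 → 135
= RGB(107, 100, 135)


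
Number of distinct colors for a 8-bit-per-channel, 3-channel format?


Total bits = 8 bits/channel × 3 channels = 24 bits
Distinct colors = 2^24
= 16,777,216 colors


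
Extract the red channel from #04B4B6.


Color: #04B4B6
R = 04 = 4
G = B4 = 180
B = B6 = 182
Red = 4


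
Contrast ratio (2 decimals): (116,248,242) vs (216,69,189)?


Linearize each sRGB channel c=v/255: c/12.92 if c ≤ 0.04045 else ((c+0.055)/1.055)^2.4
L = 0.2126×R_lin + 0.7152×G_lin + 0.0722×B_lin
Color 1 (116,248,242):
  R=116: 116/255≈0.4549 > 0.04045 → ((0.4549+0.055)/1.055)^2.4 ≈ 0.17465
  G=248: 248/255≈0.9725 > 0.04045 → ((0.9725+0.055)/1.055)^2.4 ≈ 0.93869
  B=242: 242/255≈0.9490 > 0.04045 → ((0.9490+0.055)/1.055)^2.4 ≈ 0.88792
  L1 = 0.2126×0.17465 + 0.7152×0.93869 + 0.0722×0.88792 ≈ 0.77259
Color 2 (216,69,189):
  R=216: 216/255≈0.8471 > 0.04045 → ((0.8471+0.055)/1.055)^2.4 ≈ 0.68669
  G=69: 69/255≈0.2706 > 0.04045 → ((0.2706+0.055)/1.055)^2.4 ≈ 0.05951
  B=189: 189/255≈0.7412 > 0.04045 → ((0.7412+0.055)/1.055)^2.4 ≈ 0.50888
  L2 = 0.2126×0.68669 + 0.7152×0.05951 + 0.0722×0.50888 ≈ 0.22529
Lighter = 0.77259, Darker = 0.22529
Ratio = (L_lighter + 0.05) / (L_darker + 0.05)
Ratio = (0.77259 + 0.05) / (0.22529 + 0.05) = 0.82259 / 0.27529 ≈ 2.9880
Ratio ≈ 2.99:1


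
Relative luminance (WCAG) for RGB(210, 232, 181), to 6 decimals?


Linearize each channel (sRGB transfer function): c = v/255; c_lin = c/12.92 if c ≤ 0.04045, else ((c+0.055)/1.055)^2.4
  R: 210/255 ≈ 0.823529 > 0.04045 → ((0.823529+0.055)/1.055)^2.4 ≈ 0.644480
  G: 232/255 ≈ 0.909804 > 0.04045 → ((0.909804+0.055)/1.055)^2.4 ≈ 0.806952
  B: 181/255 ≈ 0.709804 > 0.04045 → ((0.709804+0.055)/1.055)^2.4 ≈ 0.462077
R_lin = 0.644480, G_lin = 0.806952, B_lin = 0.462077
L = 0.2126×R + 0.7152×G + 0.0722×B
L = 0.2126×0.644480 + 0.7152×0.806952 + 0.0722×0.462077
L ≈ 0.747511


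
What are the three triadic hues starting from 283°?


Triadic: equally spaced at 120° intervals
H1 = 283°
H2 = (283 + 120) mod 360 = 43°
H3 = (283 + 240) mod 360 = 163°
Triadic = 283°, 43°, 163°


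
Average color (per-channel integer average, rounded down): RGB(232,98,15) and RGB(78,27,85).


Midpoint: each channel = ⌊(C₁+C₂)/2⌋
R: ⌊(232+78)/2⌋ = 155
G: ⌊(98+27)/2⌋ = 62
B: ⌊(15+85)/2⌋ = 50
= RGB(155, 62, 50)


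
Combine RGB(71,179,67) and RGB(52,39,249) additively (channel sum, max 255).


Additive: each channel = min(255, C₁+C₂)
R: 71+52 = 123 → 123
G: 179+39 = 218 → 218
B: 67+249 = 316 → 255
= RGB(123, 218, 255)


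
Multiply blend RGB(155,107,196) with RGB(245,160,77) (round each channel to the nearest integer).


Multiply: C = A×B/255, rounded to nearest integer
R: 155×245/255 = 37975/255 ≈ 148.922 → 149
G: 107×160/255 = 17120/255 ≈ 67.137 → 67
B: 196×77/255 = 15092/255 ≈ 59.184 → 59
= RGB(149, 67, 59)


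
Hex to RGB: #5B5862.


5B → 91 (R)
58 → 88 (G)
62 → 98 (B)
= RGB(91, 88, 98)


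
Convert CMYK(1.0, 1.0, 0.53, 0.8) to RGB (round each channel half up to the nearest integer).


R = 255 × (1-C) × (1-K) = 255 × 0.00 × 0.20 = 0
G = 255 × (1-M) × (1-K) = 255 × 0.00 × 0.20 = 0
B = 255 × (1-Y) × (1-K) = 255 × 0.47 × 0.20 = 23.97 → 24
= RGB(0, 0, 24)


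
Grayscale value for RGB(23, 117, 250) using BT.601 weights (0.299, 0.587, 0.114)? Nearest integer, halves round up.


Gray = 0.299×R + 0.587×G + 0.114×B
Gray = 0.299×23 + 0.587×117 + 0.114×250
Gray = 6.877 + 68.679 + 28.500
Gray = 104.056 → round half up → 104
Gray = 104


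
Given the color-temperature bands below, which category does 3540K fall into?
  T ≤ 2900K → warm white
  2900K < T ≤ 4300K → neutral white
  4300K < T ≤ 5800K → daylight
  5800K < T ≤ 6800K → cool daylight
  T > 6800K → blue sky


Temperature: 3540K
2900K < 3540K ≤ 4300K → neutral white
Classification: neutral white


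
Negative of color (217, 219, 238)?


Invert: (255-R, 255-G, 255-B)
R: 255-217 = 38
G: 255-219 = 36
B: 255-238 = 17
= RGB(38, 36, 17)


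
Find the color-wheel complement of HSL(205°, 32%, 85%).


Complement = opposite side of color wheel = hue + 180°
H' = (205 + 180) mod 360 = 25°
S and L unchanged.
= HSL(25°, 32%, 85%)


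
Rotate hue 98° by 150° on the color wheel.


New hue = (H + rotation) mod 360
New hue = (98 + 150) mod 360
= 248 mod 360
= 248°


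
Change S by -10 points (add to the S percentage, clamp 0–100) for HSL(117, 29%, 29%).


Original S = 29%
Adjustment = -10 percentage points
New S = 29 + (-10) = 19
Clamp to [0, 100] → 19
= HSL(117°, 19%, 29%)


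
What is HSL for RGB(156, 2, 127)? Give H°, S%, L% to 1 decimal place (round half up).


Normalize: R'=156/255≈0.6118, G'=2/255≈0.0078, B'=127/255≈0.4980
Max=156/255, Min=2/255, Δ=Max-Min=154/255
L = (Max+Min)/2 = (156+2)/510 = 158/510 = 0.30980… → L = 31.0%
L ≤ 0.5 → S = Δ/(Max+Min) = 154/(156+2) = 154/158 = 0.97468… → S = 97.5%
(the 1/255 factors cancel in S and H, so raw channel differences can be used)
Max is R' → H = 60 × (((G-B)/Δ) mod 6) = 60 × (((2-127)/154) mod 6)
  (-125)/154 = -0.8116…; negative, so add 6 → 5.1883…
  H = 60 × 5.1883… = 311.298…° → H = 311.3°
= HSL(311.3°, 97.5%, 31.0%)


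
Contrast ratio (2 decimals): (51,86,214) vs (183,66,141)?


Linearize each sRGB channel c=v/255: c/12.92 if c ≤ 0.04045 else ((c+0.055)/1.055)^2.4
L = 0.2126×R_lin + 0.7152×G_lin + 0.0722×B_lin
Color 1 (51,86,214):
  R=51: 51/255≈0.2000 > 0.04045 → ((0.2000+0.055)/1.055)^2.4 ≈ 0.03310
  G=86: 86/255≈0.3373 > 0.04045 → ((0.3373+0.055)/1.055)^2.4 ≈ 0.09306
  B=214: 214/255≈0.8392 > 0.04045 → ((0.8392+0.055)/1.055)^2.4 ≈ 0.67244
  L1 = 0.2126×0.03310 + 0.7152×0.09306 + 0.0722×0.67244 ≈ 0.12214
Color 2 (183,66,141):
  R=183: 183/255≈0.7176 > 0.04045 → ((0.7176+0.055)/1.055)^2.4 ≈ 0.47353
  G=66: 66/255≈0.2588 > 0.04045 → ((0.2588+0.055)/1.055)^2.4 ≈ 0.05448
  B=141: 141/255≈0.5529 > 0.04045 → ((0.5529+0.055)/1.055)^2.4 ≈ 0.26636
  L2 = 0.2126×0.47353 + 0.7152×0.05448 + 0.0722×0.26636 ≈ 0.15887
Lighter = 0.15887, Darker = 0.12214
Ratio = (L_lighter + 0.05) / (L_darker + 0.05)
Ratio = (0.15887 + 0.05) / (0.12214 + 0.05) = 0.20887 / 0.17214 ≈ 1.2133
Ratio ≈ 1.21:1


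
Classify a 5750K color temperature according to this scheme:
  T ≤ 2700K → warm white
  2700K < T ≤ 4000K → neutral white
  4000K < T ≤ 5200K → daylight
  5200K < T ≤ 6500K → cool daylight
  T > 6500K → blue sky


Temperature: 5750K
5200K < 5750K ≤ 6500K → cool daylight
Classification: cool daylight


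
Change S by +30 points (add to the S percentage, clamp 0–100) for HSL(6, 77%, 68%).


Original S = 77%
Adjustment = +30 percentage points
New S = 77 + (30) = 107
Clamp to [0, 100] → 100
= HSL(6°, 100%, 68%)


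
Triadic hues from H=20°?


Triadic: equally spaced at 120° intervals
H1 = 20°
H2 = (20 + 120) mod 360 = 140°
H3 = (20 + 240) mod 360 = 260°
Triadic = 20°, 140°, 260°


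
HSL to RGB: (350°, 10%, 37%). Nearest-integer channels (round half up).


H=350°, S=0.10, L=0.37
C = (1-|2L-1|)×S = (1-|-0.26|)×0.10 = 0.074
H' = H/60 = 350/60 ≈ 5.8333; X = C×(1-|H' mod 2 - 1|) ≈ 0.0123
m = L - C/2 = 0.37 - 0.037 = 0.333
Sector ⌊H'⌋ = 5 → (R',G',B') = (0.074, 0.0, ≈0.0123)
RGB = ((R'+m)×255, (G'+m)×255, (B'+m)×255) = (103.785, 84.915, 88.06)
Round half up → RGB(104, 85, 88)


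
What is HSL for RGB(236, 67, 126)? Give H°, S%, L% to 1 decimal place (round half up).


Normalize: R'=236/255≈0.9255, G'=67/255≈0.2627, B'=126/255≈0.4941
Max=236/255, Min=67/255, Δ=Max-Min=169/255
L = (Max+Min)/2 = (236+67)/510 = 303/510 = 0.59411… → L = 59.4%
L > 0.5 → S = Δ/(2-Max-Min) = 169/(510-236-67) = 169/207 = 0.81642… → S = 81.6%
(the 1/255 factors cancel in S and H, so raw channel differences can be used)
Max is R' → H = 60 × (((G-B)/Δ) mod 6) = 60 × (((67-126)/169) mod 6)
  (-59)/169 = -0.3491…; negative, so add 6 → 5.6508…
  H = 60 × 5.6508… = 339.053…° → H = 339.1°
= HSL(339.1°, 81.6%, 59.4%)


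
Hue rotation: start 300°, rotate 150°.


New hue = (H + rotation) mod 360
New hue = (300 + 150) mod 360
= 450 mod 360
= 90°


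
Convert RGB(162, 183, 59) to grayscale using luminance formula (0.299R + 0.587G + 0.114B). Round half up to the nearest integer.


Gray = 0.299×R + 0.587×G + 0.114×B
Gray = 0.299×162 + 0.587×183 + 0.114×59
Gray = 48.438 + 107.421 + 6.726
Gray = 162.585 → round half up → 163
Gray = 163


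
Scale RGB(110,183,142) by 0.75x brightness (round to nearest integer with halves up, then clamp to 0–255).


Multiply each channel by 0.75, round half up, clamp to [0, 255]
R: 110×0.75 = 82.5 → round → 83
G: 183×0.75 = 137.25 → round → 137
B: 142×0.75 = 106.5 → round → 107
= RGB(83, 137, 107)


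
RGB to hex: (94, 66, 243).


R = 94 → 5E (hex)
G = 66 → 42 (hex)
B = 243 → F3 (hex)
Hex = #5E42F3


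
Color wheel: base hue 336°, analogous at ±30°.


Base hue: 336°
Left analog: (336 - 30) mod 360 = 306°
Right analog: (336 + 30) mod 360 = 6°
Analogous hues = 306° and 6°


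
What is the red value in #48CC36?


Color: #48CC36
R = 48 = 72
G = CC = 204
B = 36 = 54
Red = 72


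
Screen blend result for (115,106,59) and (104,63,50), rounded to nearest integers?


Screen: C = 255 - (255-A)×(255-B)/255, rounded to nearest integer
R: 255 - (255-115)×(255-104)/255 = 255 - 21140/255 ≈ 255 - 82.902 = 172.098 → 172
G: 255 - (255-106)×(255-63)/255 = 255 - 28608/255 ≈ 255 - 112.188 = 142.812 → 143
B: 255 - (255-59)×(255-50)/255 = 255 - 40180/255 ≈ 255 - 157.569 = 97.431 → 97
= RGB(172, 143, 97)


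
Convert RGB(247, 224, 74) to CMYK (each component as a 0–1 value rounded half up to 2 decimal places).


R'=247/255≈0.9686, G'=224/255≈0.8784, B'=74/255≈0.2902
K = 1 - max(R',G',B') = 1 - 247/255 = 8/255 = 0.03137… → 0.03
(1-R'-K)/(1-K) simplifies to (max-R)/max with max = 247:
C = (247-247)/247 = 0/247 = 0 → 0.00
M = (247-224)/247 = 23/247 = 0.09311… → 0.09
Y = (247-74)/247 = 173/247 = 0.70040… → 0.70
= CMYK(0.00, 0.09, 0.70, 0.03)


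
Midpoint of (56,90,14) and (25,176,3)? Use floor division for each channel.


Midpoint: each channel = ⌊(C₁+C₂)/2⌋
R: ⌊(56+25)/2⌋ = 40
G: ⌊(90+176)/2⌋ = 133
B: ⌊(14+3)/2⌋ = 8
= RGB(40, 133, 8)


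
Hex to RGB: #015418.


01 → 1 (R)
54 → 84 (G)
18 → 24 (B)
= RGB(1, 84, 24)


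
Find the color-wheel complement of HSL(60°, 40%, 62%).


Complement = opposite side of color wheel = hue + 180°
H' = (60 + 180) mod 360 = 240°
S and L unchanged.
= HSL(240°, 40%, 62%)


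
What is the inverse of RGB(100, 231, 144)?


Invert: (255-R, 255-G, 255-B)
R: 255-100 = 155
G: 255-231 = 24
B: 255-144 = 111
= RGB(155, 24, 111)


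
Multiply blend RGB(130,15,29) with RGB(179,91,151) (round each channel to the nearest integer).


Multiply: C = A×B/255, rounded to nearest integer
R: 130×179/255 = 23270/255 ≈ 91.255 → 91
G: 15×91/255 = 1365/255 ≈ 5.353 → 5
B: 29×151/255 = 4379/255 ≈ 17.173 → 17
= RGB(91, 5, 17)


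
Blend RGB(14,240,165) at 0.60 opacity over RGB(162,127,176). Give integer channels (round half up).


C = α×F + (1-α)×B, with 1-α = 0.40
R: 0.60×14 + 0.40×162 = 8.40 + 64.80 = 73.20 → 73
G: 0.60×240 + 0.40×127 = 144.00 + 50.80 = 194.80 → 195
B: 0.60×165 + 0.40×176 = 99.00 + 70.40 = 169.40 → 169
= RGB(73, 195, 169)


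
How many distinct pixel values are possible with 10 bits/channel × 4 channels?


Total bits = 10 bits/channel × 4 channels = 40 bits
Distinct pixel values = 2^40
= 1,099,511,627,776 pixel values


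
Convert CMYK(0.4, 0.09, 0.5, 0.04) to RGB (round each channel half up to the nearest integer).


R = 255 × (1-C) × (1-K) = 255 × 0.60 × 0.96 = 146.88 → 147
G = 255 × (1-M) × (1-K) = 255 × 0.91 × 0.96 = 222.768 → 223
B = 255 × (1-Y) × (1-K) = 255 × 0.50 × 0.96 = 122.4 → 122
= RGB(147, 223, 122)


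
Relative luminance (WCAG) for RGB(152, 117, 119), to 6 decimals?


Linearize each channel (sRGB transfer function): c = v/255; c_lin = c/12.92 if c ≤ 0.04045, else ((c+0.055)/1.055)^2.4
  R: 152/255 ≈ 0.596078 > 0.04045 → ((0.596078+0.055)/1.055)^2.4 ≈ 0.313989
  G: 117/255 ≈ 0.458824 > 0.04045 → ((0.458824+0.055)/1.055)^2.4 ≈ 0.177888
  B: 119/255 ≈ 0.466667 > 0.04045 → ((0.466667+0.055)/1.055)^2.4 ≈ 0.184475
R_lin = 0.313989, G_lin = 0.177888, B_lin = 0.184475
L = 0.2126×R + 0.7152×G + 0.0722×B
L = 0.2126×0.313989 + 0.7152×0.177888 + 0.0722×0.184475
L ≈ 0.207299


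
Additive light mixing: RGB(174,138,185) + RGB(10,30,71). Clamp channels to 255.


Additive: each channel = min(255, C₁+C₂)
R: 174+10 = 184 → 184
G: 138+30 = 168 → 168
B: 185+71 = 256 → 255
= RGB(184, 168, 255)


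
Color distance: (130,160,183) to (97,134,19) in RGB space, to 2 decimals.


d = √[(R₁-R₂)² + (G₁-G₂)² + (B₁-B₂)²]
d = √[(130-97)² + (160-134)² + (183-19)²]
d = √[1089 + 676 + 26896]
d = √28661
d ≈ 169.30


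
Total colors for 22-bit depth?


Colors = 2^bits = 2^22
= 4,194,304 colors


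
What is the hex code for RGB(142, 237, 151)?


R = 142 → 8E (hex)
G = 237 → ED (hex)
B = 151 → 97 (hex)
Hex = #8EED97


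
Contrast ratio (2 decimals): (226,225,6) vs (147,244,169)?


Linearize each sRGB channel c=v/255: c/12.92 if c ≤ 0.04045 else ((c+0.055)/1.055)^2.4
L = 0.2126×R_lin + 0.7152×G_lin + 0.0722×B_lin
Color 1 (226,225,6):
  R=226: 226/255≈0.8863 > 0.04045 → ((0.8863+0.055)/1.055)^2.4 ≈ 0.76052
  G=225: 225/255≈0.8824 > 0.04045 → ((0.8824+0.055)/1.055)^2.4 ≈ 0.75294
  B=6: 6/255≈0.0235 ≤ 0.04045 → 0.0235/12.92 ≈ 0.00182
  L1 = 0.2126×0.76052 + 0.7152×0.75294 + 0.0722×0.00182 ≈ 0.70032
Color 2 (147,244,169):
  R=147: 147/255≈0.5765 > 0.04045 → ((0.5765+0.055)/1.055)^2.4 ≈ 0.29177
  G=244: 244/255≈0.9569 > 0.04045 → ((0.9569+0.055)/1.055)^2.4 ≈ 0.90466
  B=169: 169/255≈0.6627 > 0.04045 → ((0.6627+0.055)/1.055)^2.4 ≈ 0.39676
  L2 = 0.2126×0.29177 + 0.7152×0.90466 + 0.0722×0.39676 ≈ 0.73769
Lighter = 0.73769, Darker = 0.70032
Ratio = (L_lighter + 0.05) / (L_darker + 0.05)
Ratio = (0.73769 + 0.05) / (0.70032 + 0.05) = 0.78769 / 0.75032 ≈ 1.0498
Ratio ≈ 1.05:1


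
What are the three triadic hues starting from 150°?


Triadic: equally spaced at 120° intervals
H1 = 150°
H2 = (150 + 120) mod 360 = 270°
H3 = (150 + 240) mod 360 = 30°
Triadic = 150°, 270°, 30°


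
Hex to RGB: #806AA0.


80 → 128 (R)
6A → 106 (G)
A0 → 160 (B)
= RGB(128, 106, 160)


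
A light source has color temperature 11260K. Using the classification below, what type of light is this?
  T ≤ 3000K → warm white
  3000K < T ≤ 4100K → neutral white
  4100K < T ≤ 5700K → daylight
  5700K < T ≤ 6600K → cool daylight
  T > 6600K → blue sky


Temperature: 11260K
11260K > 6600K → blue sky
Classification: blue sky


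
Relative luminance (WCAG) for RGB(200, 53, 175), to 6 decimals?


Linearize each channel (sRGB transfer function): c = v/255; c_lin = c/12.92 if c ≤ 0.04045, else ((c+0.055)/1.055)^2.4
  R: 200/255 ≈ 0.784314 > 0.04045 → ((0.784314+0.055)/1.055)^2.4 ≈ 0.577580
  G: 53/255 ≈ 0.207843 > 0.04045 → ((0.207843+0.055)/1.055)^2.4 ≈ 0.035601
  B: 175/255 ≈ 0.686275 > 0.04045 → ((0.686275+0.055)/1.055)^2.4 ≈ 0.428690
R_lin = 0.577580, G_lin = 0.035601, B_lin = 0.428690
L = 0.2126×R + 0.7152×G + 0.0722×B
L = 0.2126×0.577580 + 0.7152×0.035601 + 0.0722×0.428690
L ≈ 0.179207


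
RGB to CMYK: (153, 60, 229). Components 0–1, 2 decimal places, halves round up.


R'=153/255≈0.6000, G'=60/255≈0.2353, B'=229/255≈0.8980
K = 1 - max(R',G',B') = 1 - 229/255 = 26/255 = 0.10196… → 0.10
(1-R'-K)/(1-K) simplifies to (max-R)/max with max = 229:
C = (229-153)/229 = 76/229 = 0.33187… → 0.33
M = (229-60)/229 = 169/229 = 0.73799… → 0.74
Y = (229-229)/229 = 0/229 = 0 → 0.00
= CMYK(0.33, 0.74, 0.00, 0.10)


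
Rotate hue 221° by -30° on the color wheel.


New hue = (H + rotation) mod 360
New hue = (221 -30) mod 360
= 191 mod 360
= 191°


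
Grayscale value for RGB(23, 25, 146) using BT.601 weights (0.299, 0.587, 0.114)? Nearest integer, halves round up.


Gray = 0.299×R + 0.587×G + 0.114×B
Gray = 0.299×23 + 0.587×25 + 0.114×146
Gray = 6.877 + 14.675 + 16.644
Gray = 38.196 → round half up → 38
Gray = 38


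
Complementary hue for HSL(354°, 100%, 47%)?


Complement = opposite side of color wheel = hue + 180°
H' = (354 + 180) mod 360 = 174°
S and L unchanged.
= HSL(174°, 100%, 47%)


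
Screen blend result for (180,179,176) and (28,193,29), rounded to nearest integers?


Screen: C = 255 - (255-A)×(255-B)/255, rounded to nearest integer
R: 255 - (255-180)×(255-28)/255 = 255 - 17025/255 ≈ 255 - 66.765 = 188.235 → 188
G: 255 - (255-179)×(255-193)/255 = 255 - 4712/255 ≈ 255 - 18.478 = 236.522 → 237
B: 255 - (255-176)×(255-29)/255 = 255 - 17854/255 ≈ 255 - 70.016 = 184.984 → 185
= RGB(188, 237, 185)


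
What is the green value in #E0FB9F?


Color: #E0FB9F
R = E0 = 224
G = FB = 251
B = 9F = 159
Green = 251


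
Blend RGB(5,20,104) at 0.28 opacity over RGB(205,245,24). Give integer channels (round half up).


C = α×F + (1-α)×B, with 1-α = 0.72
R: 0.28×5 + 0.72×205 = 1.40 + 147.60 = 149.00 → 149
G: 0.28×20 + 0.72×245 = 5.60 + 176.40 = 182.00 → 182
B: 0.28×104 + 0.72×24 = 29.12 + 17.28 = 46.40 → 46
= RGB(149, 182, 46)


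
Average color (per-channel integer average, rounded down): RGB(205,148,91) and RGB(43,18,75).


Midpoint: each channel = ⌊(C₁+C₂)/2⌋
R: ⌊(205+43)/2⌋ = 124
G: ⌊(148+18)/2⌋ = 83
B: ⌊(91+75)/2⌋ = 83
= RGB(124, 83, 83)


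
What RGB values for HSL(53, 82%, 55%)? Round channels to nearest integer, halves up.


H=53°, S=0.82, L=0.55
C = (1-|2L-1|)×S = (1-|0.10|)×0.82 = 0.738
H' = H/60 = 53/60 ≈ 0.8833; X = C×(1-|H' mod 2 - 1|) = 0.6519
m = L - C/2 = 0.55 - 0.369 = 0.181
Sector ⌊H'⌋ = 0 → (R',G',B') = (0.738, 0.6519, 0.0)
RGB = ((R'+m)×255, (G'+m)×255, (B'+m)×255) = (234.345, 212.3895, 46.155)
Round half up → RGB(234, 212, 46)


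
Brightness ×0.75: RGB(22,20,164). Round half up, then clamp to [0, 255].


Multiply each channel by 0.75, round half up, clamp to [0, 255]
R: 22×0.75 = 16.5 → round → 17
G: 20×0.75 = 15
B: 164×0.75 = 123
= RGB(17, 15, 123)


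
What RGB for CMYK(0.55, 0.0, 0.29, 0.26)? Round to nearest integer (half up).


R = 255 × (1-C) × (1-K) = 255 × 0.45 × 0.74 = 84.915 → 85
G = 255 × (1-M) × (1-K) = 255 × 1.00 × 0.74 = 188.7 → 189
B = 255 × (1-Y) × (1-K) = 255 × 0.71 × 0.74 = 133.977 → 134
= RGB(85, 189, 134)


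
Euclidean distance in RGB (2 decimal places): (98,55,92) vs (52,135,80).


d = √[(R₁-R₂)² + (G₁-G₂)² + (B₁-B₂)²]
d = √[(98-52)² + (55-135)² + (92-80)²]
d = √[2116 + 6400 + 144]
d = √8660
d ≈ 93.06


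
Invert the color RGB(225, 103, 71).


Invert: (255-R, 255-G, 255-B)
R: 255-225 = 30
G: 255-103 = 152
B: 255-71 = 184
= RGB(30, 152, 184)


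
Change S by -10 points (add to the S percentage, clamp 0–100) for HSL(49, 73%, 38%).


Original S = 73%
Adjustment = -10 percentage points
New S = 73 + (-10) = 63
Clamp to [0, 100] → 63
= HSL(49°, 63%, 38%)


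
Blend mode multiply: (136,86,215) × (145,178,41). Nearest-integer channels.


Multiply: C = A×B/255, rounded to nearest integer
R: 136×145/255 = 19720/255 ≈ 77.333 → 77
G: 86×178/255 = 15308/255 ≈ 60.031 → 60
B: 215×41/255 = 8815/255 ≈ 34.569 → 35
= RGB(77, 60, 35)


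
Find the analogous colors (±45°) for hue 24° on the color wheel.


Base hue: 24°
Left analog: (24 - 45) mod 360 = 339°
Right analog: (24 + 45) mod 360 = 69°
Analogous hues = 339° and 69°


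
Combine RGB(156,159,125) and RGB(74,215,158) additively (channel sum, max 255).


Additive: each channel = min(255, C₁+C₂)
R: 156+74 = 230 → 230
G: 159+215 = 374 → 255
B: 125+158 = 283 → 255
= RGB(230, 255, 255)


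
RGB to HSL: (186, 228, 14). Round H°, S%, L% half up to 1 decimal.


Normalize: R'=186/255≈0.7294, G'=228/255≈0.8941, B'=14/255≈0.0549
Max=228/255, Min=14/255, Δ=Max-Min=214/255
L = (Max+Min)/2 = (228+14)/510 = 242/510 = 0.47450… → L = 47.5%
L ≤ 0.5 → S = Δ/(Max+Min) = 214/(228+14) = 214/242 = 0.88429… → S = 88.4%
(the 1/255 factors cancel in S and H, so raw channel differences can be used)
Max is G' → H = 60 × ((B-R)/Δ + 2) = 60 × ((14-186)/214 + 2)
  -172/214 + 2 = -0.8037… + 2 = 1.1962…
  H = 60 × 1.1962… = 71.775…° → H = 71.8°
= HSL(71.8°, 88.4%, 47.5%)


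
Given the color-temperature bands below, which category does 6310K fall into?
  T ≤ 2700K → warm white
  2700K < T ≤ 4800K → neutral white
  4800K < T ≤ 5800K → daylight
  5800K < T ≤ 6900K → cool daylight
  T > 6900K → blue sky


Temperature: 6310K
5800K < 6310K ≤ 6900K → cool daylight
Classification: cool daylight


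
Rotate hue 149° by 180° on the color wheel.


New hue = (H + rotation) mod 360
New hue = (149 + 180) mod 360
= 329 mod 360
= 329°


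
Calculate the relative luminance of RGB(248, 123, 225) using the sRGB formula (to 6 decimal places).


Linearize each channel (sRGB transfer function): c = v/255; c_lin = c/12.92 if c ≤ 0.04045, else ((c+0.055)/1.055)^2.4
  R: 248/255 ≈ 0.972549 > 0.04045 → ((0.972549+0.055)/1.055)^2.4 ≈ 0.938686
  G: 123/255 ≈ 0.482353 > 0.04045 → ((0.482353+0.055)/1.055)^2.4 ≈ 0.198069
  B: 225/255 ≈ 0.882353 > 0.04045 → ((0.882353+0.055)/1.055)^2.4 ≈ 0.752942
R_lin = 0.938686, G_lin = 0.198069, B_lin = 0.752942
L = 0.2126×R + 0.7152×G + 0.0722×B
L = 0.2126×0.938686 + 0.7152×0.198069 + 0.0722×0.752942
L ≈ 0.395586


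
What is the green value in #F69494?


Color: #F69494
R = F6 = 246
G = 94 = 148
B = 94 = 148
Green = 148


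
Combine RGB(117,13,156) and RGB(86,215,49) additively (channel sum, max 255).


Additive: each channel = min(255, C₁+C₂)
R: 117+86 = 203 → 203
G: 13+215 = 228 → 228
B: 156+49 = 205 → 205
= RGB(203, 228, 205)


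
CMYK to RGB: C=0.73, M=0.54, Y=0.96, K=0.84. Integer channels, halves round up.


R = 255 × (1-C) × (1-K) = 255 × 0.27 × 0.16 = 11.016 → 11
G = 255 × (1-M) × (1-K) = 255 × 0.46 × 0.16 = 18.768 → 19
B = 255 × (1-Y) × (1-K) = 255 × 0.04 × 0.16 = 1.632 → 2
= RGB(11, 19, 2)


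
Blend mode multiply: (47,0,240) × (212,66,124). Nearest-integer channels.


Multiply: C = A×B/255, rounded to nearest integer
R: 47×212/255 = 9964/255 ≈ 39.075 → 39
G: 0×66/255 = 0/255 ≈ 0.000 → 0
B: 240×124/255 = 29760/255 ≈ 116.706 → 117
= RGB(39, 0, 117)


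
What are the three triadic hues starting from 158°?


Triadic: equally spaced at 120° intervals
H1 = 158°
H2 = (158 + 120) mod 360 = 278°
H3 = (158 + 240) mod 360 = 38°
Triadic = 158°, 278°, 38°
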